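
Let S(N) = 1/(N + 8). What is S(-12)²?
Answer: 1/16 ≈ 0.062500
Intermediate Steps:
S(N) = 1/(8 + N)
S(-12)² = (1/(8 - 12))² = (1/(-4))² = (-¼)² = 1/16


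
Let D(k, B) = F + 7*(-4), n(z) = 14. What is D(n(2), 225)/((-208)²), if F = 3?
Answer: -25/43264 ≈ -0.00057785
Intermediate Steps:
D(k, B) = -25 (D(k, B) = 3 + 7*(-4) = 3 - 28 = -25)
D(n(2), 225)/((-208)²) = -25/((-208)²) = -25/43264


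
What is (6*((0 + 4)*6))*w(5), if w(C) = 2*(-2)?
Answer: -576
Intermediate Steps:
w(C) = -4
(6*((0 + 4)*6))*w(5) = (6*((0 + 4)*6))*(-4) = (6*(4*6))*(-4) = (6*24)*(-4) = 144*(-4) = -576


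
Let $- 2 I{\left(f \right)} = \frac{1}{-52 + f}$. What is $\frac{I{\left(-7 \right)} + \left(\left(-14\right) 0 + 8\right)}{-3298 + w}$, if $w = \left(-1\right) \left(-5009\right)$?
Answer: $\frac{945}{201898} \approx 0.0046806$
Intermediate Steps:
$I{\left(f \right)} = - \frac{1}{2 \left(-52 + f\right)}$
$w = 5009$
$\frac{I{\left(-7 \right)} + \left(\left(-14\right) 0 + 8\right)}{-3298 + w} = \frac{- \frac{1}{-104 + 2 \left(-7\right)} + \left(\left(-14\right) 0 + 8\right)}{-3298 + 5009} = \frac{- \frac{1}{-104 - 14} + \left(0 + 8\right)}{1711} = \left(- \frac{1}{-118} + 8\right) \frac{1}{1711} = \left(\left(-1\right) \left(- \frac{1}{118}\right) + 8\right) \frac{1}{1711} = \left(\frac{1}{118} + 8\right) \frac{1}{1711} = \frac{945}{118} \cdot \frac{1}{1711} = \frac{945}{201898}$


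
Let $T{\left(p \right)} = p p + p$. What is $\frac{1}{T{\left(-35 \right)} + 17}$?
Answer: $\frac{1}{1207} \approx 0.0008285$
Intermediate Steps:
$T{\left(p \right)} = p + p^{2}$ ($T{\left(p \right)} = p^{2} + p = p + p^{2}$)
$\frac{1}{T{\left(-35 \right)} + 17} = \frac{1}{- 35 \left(1 - 35\right) + 17} = \frac{1}{\left(-35\right) \left(-34\right) + 17} = \frac{1}{1190 + 17} = \frac{1}{1207}$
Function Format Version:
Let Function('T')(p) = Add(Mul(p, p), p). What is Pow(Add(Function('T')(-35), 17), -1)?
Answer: Rational(1, 1207) ≈ 0.00082850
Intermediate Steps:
Function('T')(p) = Add(p, Pow(p, 2)) (Function('T')(p) = Add(Pow(p, 2), p) = Add(p, Pow(p, 2)))
Pow(Add(Function('T')(-35), 17), -1) = Pow(Add(Mul(-35, Add(1, -35)), 17), -1) = Pow(Add(Mul(-35, -34), 17), -1) = Pow(Add(1190, 17), -1) = Pow(1207, -1) = Rational(1, 1207)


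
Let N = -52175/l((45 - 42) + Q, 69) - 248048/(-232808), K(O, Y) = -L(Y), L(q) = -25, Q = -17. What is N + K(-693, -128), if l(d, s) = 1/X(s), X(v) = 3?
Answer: -4554275494/29101 ≈ -1.5650e+5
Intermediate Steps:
K(O, Y) = 25 (K(O, Y) = -1*(-25) = 25)
l(d, s) = ⅓ (l(d, s) = 1/3 = ⅓)
N = -4555003019/29101 (N = -52175/⅓ - 248048/(-232808) = -52175*3 - 248048*(-1/232808) = -156525 + 31006/29101 = -4555003019/29101 ≈ -1.5652e+5)
N + K(-693, -128) = -4555003019/29101 + 25 = -4554275494/29101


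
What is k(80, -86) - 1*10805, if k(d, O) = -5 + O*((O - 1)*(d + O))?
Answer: -55702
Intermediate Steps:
k(d, O) = -5 + O*(-1 + O)*(O + d) (k(d, O) = -5 + O*((-1 + O)*(O + d)) = -5 + O*(-1 + O)*(O + d))
k(80, -86) - 1*10805 = (-5 + (-86)³ - 1*(-86)² + 80*(-86)² - 1*(-86)*80) - 1*10805 = (-5 - 636056 - 1*7396 + 80*7396 + 6880) - 10805 = (-5 - 636056 - 7396 + 591680 + 6880) - 10805 = -44897 - 10805 = -55702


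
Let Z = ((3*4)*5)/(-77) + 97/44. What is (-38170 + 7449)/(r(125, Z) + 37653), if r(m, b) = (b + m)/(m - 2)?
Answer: -1163834364/1426485191 ≈ -0.81588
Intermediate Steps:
Z = 439/308 (Z = (12*5)*(-1/77) + 97*(1/44) = 60*(-1/77) + 97/44 = -60/77 + 97/44 = 439/308 ≈ 1.4253)
r(m, b) = (b + m)/(-2 + m)
(-38170 + 7449)/(r(125, Z) + 37653) = (-38170 + 7449)/((439/308 + 125)/(-2 + 125) + 37653) = -30721/((38939/308)/123 + 37653) = -30721/((1/123)*(38939/308) + 37653) = -30721/(38939/37884 + 37653) = -30721/1426485191/37884 = -30721*37884/1426485191 = -1163834364/1426485191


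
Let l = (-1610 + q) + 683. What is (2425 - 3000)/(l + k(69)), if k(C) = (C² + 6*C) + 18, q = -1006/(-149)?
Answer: -745/5536 ≈ -0.13457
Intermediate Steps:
q = 1006/149 (q = -1006*(-1/149) = 1006/149 ≈ 6.7517)
l = -137117/149 (l = (-1610 + 1006/149) + 683 = -238884/149 + 683 = -137117/149 ≈ -920.25)
k(C) = 18 + C² + 6*C
(2425 - 3000)/(l + k(69)) = (2425 - 3000)/(-137117/149 + (18 + 69² + 6*69)) = -575/(-137117/149 + (18 + 4761 + 414)) = -575/(-137117/149 + 5193) = -575/636640/149 = -575*149/636640 = -745/5536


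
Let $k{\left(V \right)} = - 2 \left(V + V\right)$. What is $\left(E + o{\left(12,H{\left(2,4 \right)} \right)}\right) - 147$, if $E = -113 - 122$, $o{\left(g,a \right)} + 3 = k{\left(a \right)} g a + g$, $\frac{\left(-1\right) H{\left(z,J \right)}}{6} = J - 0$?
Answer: $-28021$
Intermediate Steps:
$k{\left(V \right)} = - 4 V$ ($k{\left(V \right)} = - 2 \cdot 2 V = - 4 V$)
$H{\left(z,J \right)} = - 6 J$ ($H{\left(z,J \right)} = - 6 \left(J - 0\right) = - 6 \left(J + 0\right) = - 6 J$)
$o{\left(g,a \right)} = -3 + g - 4 g a^{2}$ ($o{\left(g,a \right)} = -3 + \left(- 4 a g a + g\right) = -3 - \left(- g + 4 g a^{2}\right) = -3 + g - 4 g a^{2}$)
$E = -235$ ($E = -113 - 122 = -235$)
$\left(E + o{\left(12,H{\left(2,4 \right)} \right)}\right) - 147 = \left(-235 - \left(-9 + 27648\right)\right) - 147 = \left(-235 - 27639\right) - 147 = -27874 - 147 = -28021$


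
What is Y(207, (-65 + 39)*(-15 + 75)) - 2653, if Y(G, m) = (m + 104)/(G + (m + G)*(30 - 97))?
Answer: -120523865/45429 ≈ -2653.0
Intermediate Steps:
Y(G, m) = (104 + m)/(-67*m - 66*G) (Y(G, m) = (104 + m)/(G + (G + m)*(-67)) = (104 + m)/(G + (-67*G - 67*m)) = (104 + m)/(-67*m - 66*G))
Y(207, (-65 + 39)*(-15 + 75)) - 2653 = (-104 - (-65 + 39)*(-15 + 75))/(66*207 + 67*((-65 + 39)*(-15 + 75))) - 2653 = (-104 - (-26)*60)/(13662 + 67*(-26*60)) - 2653 = (-104 - 1*(-1560))/(13662 + 67*(-1560)) - 2653 = (-104 + 1560)/(13662 - 104520) - 2653 = 1456/(-90858) - 2653 = -1/90858*1456 - 2653 = -728/45429 - 2653 = -120523865/45429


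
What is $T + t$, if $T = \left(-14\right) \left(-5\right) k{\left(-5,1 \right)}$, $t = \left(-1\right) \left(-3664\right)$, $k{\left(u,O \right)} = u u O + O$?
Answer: $5484$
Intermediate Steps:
$k{\left(u,O \right)} = O + O u^{2}$ ($k{\left(u,O \right)} = u^{2} O + O = O u^{2} + O = O + O u^{2}$)
$t = 3664$
$T = 1820$ ($T = \left(-14\right) \left(-5\right) 1 \left(1 + \left(-5\right)^{2}\right) = 70 \cdot 1 \left(1 + 25\right) = 70 \cdot 1 \cdot 26 = 70 \cdot 26 = 1820$)
$T + t = 1820 + 3664 = 5484$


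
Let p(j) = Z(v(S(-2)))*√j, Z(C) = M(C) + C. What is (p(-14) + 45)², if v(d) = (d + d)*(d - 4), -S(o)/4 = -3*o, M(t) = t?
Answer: -101152791 + 241920*I*√14 ≈ -1.0115e+8 + 9.0518e+5*I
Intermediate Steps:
S(o) = 12*o (S(o) = -(-12)*o = 12*o)
v(d) = 2*d*(-4 + d) (v(d) = (2*d)*(-4 + d) = 2*d*(-4 + d))
Z(C) = 2*C (Z(C) = C + C = 2*C)
p(j) = 2688*√j (p(j) = (2*(2*(12*(-2))*(-4 + 12*(-2))))*√j = (2*(2*(-24)*(-4 - 24)))*√j = (2*(2*(-24)*(-28)))*√j = (2*1344)*√j = 2688*√j)
(p(-14) + 45)² = (2688*√(-14) + 45)² = (2688*(I*√14) + 45)² = (2688*I*√14 + 45)² = (45 + 2688*I*√14)²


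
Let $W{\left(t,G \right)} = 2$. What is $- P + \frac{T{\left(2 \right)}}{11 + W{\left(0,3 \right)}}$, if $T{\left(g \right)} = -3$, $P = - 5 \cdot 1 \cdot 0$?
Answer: $- \frac{3}{13} \approx -0.23077$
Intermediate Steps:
$P = 0$ ($P = \left(-5\right) 0 = 0$)
$- P + \frac{T{\left(2 \right)}}{11 + W{\left(0,3 \right)}} = \left(-1\right) 0 + \frac{1}{11 + 2} \left(-3\right) = 0 + \frac{1}{13} \left(-3\right) = 0 - \frac{3}{13} = - \frac{3}{13}$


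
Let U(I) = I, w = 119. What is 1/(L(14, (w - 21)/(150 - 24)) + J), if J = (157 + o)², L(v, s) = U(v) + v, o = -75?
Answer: 1/6752 ≈ 0.00014810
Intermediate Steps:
L(v, s) = 2*v (L(v, s) = v + v = 2*v)
J = 6724 (J = (157 - 75)² = 82² = 6724)
1/(L(14, (w - 21)/(150 - 24)) + J) = 1/(2*14 + 6724) = 1/(28 + 6724) = 1/6752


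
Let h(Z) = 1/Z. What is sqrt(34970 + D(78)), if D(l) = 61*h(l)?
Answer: sqrt(212762238)/78 ≈ 187.00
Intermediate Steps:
D(l) = 61/l
sqrt(34970 + D(78)) = sqrt(34970 + 61/78) = sqrt(2727721/78) = sqrt(212762238)/78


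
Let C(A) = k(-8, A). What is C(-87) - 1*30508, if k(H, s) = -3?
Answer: -30511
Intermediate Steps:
C(A) = -3
C(-87) - 1*30508 = -3 - 1*30508 = -3 - 30508 = -30511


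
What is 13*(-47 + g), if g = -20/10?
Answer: -637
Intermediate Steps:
g = -2 (g = -20*⅒ = -2)
13*(-47 + g) = 13*(-47 - 2) = 13*(-49) = -637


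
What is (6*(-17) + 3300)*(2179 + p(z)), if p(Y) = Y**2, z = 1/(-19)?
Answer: 2515610760/361 ≈ 6.9684e+6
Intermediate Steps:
z = -1/19 ≈ -0.052632
(6*(-17) + 3300)*(2179 + p(z)) = (6*(-17) + 3300)*(2179 + (-1/19)**2) = (-102 + 3300)*(2179 + 1/361) = 3198*(786620/361) = 2515610760/361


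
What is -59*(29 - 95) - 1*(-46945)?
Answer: 50839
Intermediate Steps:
-59*(29 - 95) - 1*(-46945) = -59*(-66) + 46945 = 3894 + 46945 = 50839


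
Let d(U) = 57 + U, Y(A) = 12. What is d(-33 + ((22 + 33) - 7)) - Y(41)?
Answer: 60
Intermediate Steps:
d(-33 + ((22 + 33) - 7)) - Y(41) = (57 + (-33 + ((22 + 33) - 7))) - 1*12 = (57 + (-33 + (55 - 7))) - 12 = (57 + (-33 + 48)) - 12 = (57 + 15) - 12 = 72 - 12 = 60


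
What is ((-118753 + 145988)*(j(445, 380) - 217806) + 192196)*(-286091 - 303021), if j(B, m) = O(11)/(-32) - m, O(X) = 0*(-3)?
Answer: 3500564485339568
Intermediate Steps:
O(X) = 0
j(B, m) = -m (j(B, m) = 0/(-32) - m = 0*(-1/32) - m = 0 - m = -m)
((-118753 + 145988)*(j(445, 380) - 217806) + 192196)*(-286091 - 303021) = ((-118753 + 145988)*(-1*380 - 217806) + 192196)*(-286091 - 303021) = (27235*(-380 - 217806) + 192196)*(-589112) = (27235*(-218186) + 192196)*(-589112) = (-5942295710 + 192196)*(-589112) = -5942103514*(-589112) = 3500564485339568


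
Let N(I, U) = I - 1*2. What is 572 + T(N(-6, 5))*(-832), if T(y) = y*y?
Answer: -52676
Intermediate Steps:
N(I, U) = -2 + I (N(I, U) = I - 2 = -2 + I)
T(y) = y²
572 + T(N(-6, 5))*(-832) = 572 + (-2 - 6)²*(-832) = 572 + (-8)²*(-832) = 572 + 64*(-832) = 572 - 53248 = -52676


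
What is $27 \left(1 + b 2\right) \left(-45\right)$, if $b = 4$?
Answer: $-10935$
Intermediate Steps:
$27 \left(1 + b 2\right) \left(-45\right) = 27 \left(1 + 4 \cdot 2\right) \left(-45\right) = 27 \left(1 + 8\right) \left(-45\right) = 27 \cdot 9 \left(-45\right) = 243 \left(-45\right) = -10935$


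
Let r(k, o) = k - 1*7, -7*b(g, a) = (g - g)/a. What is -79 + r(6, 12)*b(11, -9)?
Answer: -79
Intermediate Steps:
b(g, a) = 0 (b(g, a) = -(g - g)/(7*a) = -0/a = -1/7*0 = 0)
r(k, o) = -7 + k (r(k, o) = k - 7 = -7 + k)
-79 + r(6, 12)*b(11, -9) = -79 + (-7 + 6)*0 = -79 - 1*0 = -79 + 0 = -79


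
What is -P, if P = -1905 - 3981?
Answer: 5886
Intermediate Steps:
P = -5886
-P = -1*(-5886) = 5886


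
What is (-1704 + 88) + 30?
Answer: -1586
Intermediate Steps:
(-1704 + 88) + 30 = -1616 + 30 = -1586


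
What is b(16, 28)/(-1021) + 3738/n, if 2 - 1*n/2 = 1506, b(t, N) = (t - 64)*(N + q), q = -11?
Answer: -680985/1535584 ≈ -0.44347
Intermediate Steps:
b(t, N) = (-64 + t)*(-11 + N) (b(t, N) = (t - 64)*(N - 11) = (-64 + t)*(-11 + N))
n = -3008 (n = 4 - 2*1506 = 4 - 3012 = -3008)
b(16, 28)/(-1021) + 3738/n = (704 - 64*28 - 11*16 + 28*16)/(-1021) + 3738/(-3008) = (704 - 1792 - 176 + 448)*(-1/1021) + 3738*(-1/3008) = -816*(-1/1021) - 1869/1504 = 816/1021 - 1869/1504 = -680985/1535584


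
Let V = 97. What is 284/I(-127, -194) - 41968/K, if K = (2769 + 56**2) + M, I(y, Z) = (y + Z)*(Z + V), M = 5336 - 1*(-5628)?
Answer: -144662980/58361117 ≈ -2.4788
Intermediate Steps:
M = 10964 (M = 5336 + 5628 = 10964)
I(y, Z) = (97 + Z)*(Z + y) (I(y, Z) = (y + Z)*(Z + 97) = (Z + y)*(97 + Z) = (97 + Z)*(Z + y))
K = 16869 (K = (2769 + 56**2) + 10964 = (2769 + 3136) + 10964 = 5905 + 10964 = 16869)
284/I(-127, -194) - 41968/K = 284/((-194)**2 + 97*(-194) + 97*(-127) - 194*(-127)) - 41968/16869 = 284/(37636 - 18818 - 12319 + 24638) - 41968*1/16869 = 284/31137 - 41968/16869 = -144662980/58361117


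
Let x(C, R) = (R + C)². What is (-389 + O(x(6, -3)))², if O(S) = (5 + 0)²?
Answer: 132496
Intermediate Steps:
x(C, R) = (C + R)²
O(S) = 25 (O(S) = 5² = 25)
(-389 + O(x(6, -3)))² = (-389 + 25)² = (-364)² = 132496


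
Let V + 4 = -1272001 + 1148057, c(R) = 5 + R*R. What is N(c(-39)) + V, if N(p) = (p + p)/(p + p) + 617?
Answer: -123330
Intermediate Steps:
c(R) = 5 + R**2
N(p) = 618 (N(p) = (2*p)/((2*p)) + 617 = (2*p)*(1/(2*p)) + 617 = 1 + 617 = 618)
V = -123948 (V = -4 + (-1272001 + 1148057) = -4 - 123944 = -123948)
N(c(-39)) + V = 618 - 123948 = -123330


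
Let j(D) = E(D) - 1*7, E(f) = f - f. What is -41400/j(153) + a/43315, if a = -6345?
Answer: 358639317/60641 ≈ 5914.1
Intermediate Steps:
E(f) = 0
j(D) = -7 (j(D) = 0 - 1*7 = 0 - 7 = -7)
-41400/j(153) + a/43315 = -41400/(-7) - 6345/43315 = -41400*(-1/7) - 6345*1/43315 = 41400/7 - 1269/8663 = 358639317/60641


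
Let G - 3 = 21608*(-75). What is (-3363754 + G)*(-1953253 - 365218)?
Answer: 11556073247321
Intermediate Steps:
G = -1620597 (G = 3 + 21608*(-75) = 3 - 1620600 = -1620597)
(-3363754 + G)*(-1953253 - 365218) = (-3363754 - 1620597)*(-1953253 - 365218) = -4984351*(-2318471) = 11556073247321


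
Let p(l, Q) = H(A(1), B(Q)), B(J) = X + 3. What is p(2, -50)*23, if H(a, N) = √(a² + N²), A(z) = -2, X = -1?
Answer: 46*√2 ≈ 65.054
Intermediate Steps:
B(J) = 2 (B(J) = -1 + 3 = 2)
H(a, N) = √(N² + a²)
p(l, Q) = 2*√2 (p(l, Q) = √(2² + (-2)²) = √(4 + 4) = √8 = 2*√2)
p(2, -50)*23 = (2*√2)*23 = 46*√2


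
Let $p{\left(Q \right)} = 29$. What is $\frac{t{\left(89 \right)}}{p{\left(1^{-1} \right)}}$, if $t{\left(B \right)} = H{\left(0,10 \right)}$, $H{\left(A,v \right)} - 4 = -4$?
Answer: $0$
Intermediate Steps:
$H{\left(A,v \right)} = 0$ ($H{\left(A,v \right)} = 4 - 4 = 0$)
$t{\left(B \right)} = 0$
$\frac{t{\left(89 \right)}}{p{\left(1^{-1} \right)}} = \frac{0}{29} = 0 \cdot \frac{1}{29} = 0$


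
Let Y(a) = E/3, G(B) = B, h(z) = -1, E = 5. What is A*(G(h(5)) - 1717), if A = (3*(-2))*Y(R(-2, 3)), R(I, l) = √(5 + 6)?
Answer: 17180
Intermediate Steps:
R(I, l) = √11
Y(a) = 5/3
A = -10 (A = (3*(-2))*(5/3) = -6*5/3 = -10)
A*(G(h(5)) - 1717) = -10*(-1 - 1717) = -10*(-1718) = 17180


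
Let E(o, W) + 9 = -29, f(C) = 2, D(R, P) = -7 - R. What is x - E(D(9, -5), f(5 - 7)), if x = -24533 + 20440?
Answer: -4055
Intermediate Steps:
x = -4093
E(o, W) = -38 (E(o, W) = -9 - 29 = -38)
x - E(D(9, -5), f(5 - 7)) = -4093 - 1*(-38) = -4093 + 38 = -4055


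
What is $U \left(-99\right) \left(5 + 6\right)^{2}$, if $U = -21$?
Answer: $251559$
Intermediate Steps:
$U \left(-99\right) \left(5 + 6\right)^{2} = \left(-21\right) \left(-99\right) \left(5 + 6\right)^{2} = 2079 \cdot 11^{2} = 2079 \cdot 121 = 251559$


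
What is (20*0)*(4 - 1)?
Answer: 0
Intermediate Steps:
(20*0)*(4 - 1) = 0*3 = 0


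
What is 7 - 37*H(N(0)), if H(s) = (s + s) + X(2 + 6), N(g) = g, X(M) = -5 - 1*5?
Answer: 377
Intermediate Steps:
X(M) = -10 (X(M) = -5 - 5 = -10)
H(s) = -10 + 2*s (H(s) = (s + s) - 10 = 2*s - 10 = -10 + 2*s)
7 - 37*H(N(0)) = 7 - 37*(-10 + 2*0) = 7 - 37*(-10 + 0) = 7 - 37*(-10) = 7 + 370 = 377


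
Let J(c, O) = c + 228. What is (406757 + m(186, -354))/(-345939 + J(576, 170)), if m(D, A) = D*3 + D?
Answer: -407501/345135 ≈ -1.1807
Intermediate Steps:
J(c, O) = 228 + c
m(D, A) = 4*D (m(D, A) = 3*D + D = 4*D)
(406757 + m(186, -354))/(-345939 + J(576, 170)) = (406757 + 4*186)/(-345939 + (228 + 576)) = (406757 + 744)/(-345939 + 804) = 407501/(-345135) = 407501*(-1/345135) = -407501/345135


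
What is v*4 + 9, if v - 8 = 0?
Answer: 41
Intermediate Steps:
v = 8 (v = 8 + 0 = 8)
v*4 + 9 = 8*4 + 9 = 32 + 9 = 41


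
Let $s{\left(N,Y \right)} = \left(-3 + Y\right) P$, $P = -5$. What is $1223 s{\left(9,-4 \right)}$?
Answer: $42805$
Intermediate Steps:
$s{\left(N,Y \right)} = 15 - 5 Y$ ($s{\left(N,Y \right)} = \left(-3 + Y\right) \left(-5\right) = 15 - 5 Y$)
$1223 s{\left(9,-4 \right)} = 1223 \left(15 - -20\right) = 1223 \left(15 + 20\right) = 1223 \cdot 35 = 42805$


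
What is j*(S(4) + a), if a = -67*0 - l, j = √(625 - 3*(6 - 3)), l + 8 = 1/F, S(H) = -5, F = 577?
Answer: 3460*√154/577 ≈ 74.415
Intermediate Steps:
l = -4615/577 (l = -8 + 1/577 = -4615/577 ≈ -7.9983)
j = 2*√154 (j = √(625 - 3*3) = √(625 - 9) = √616 = 2*√154 ≈ 24.819)
a = 4615/577 (a = -67*0 - 1*(-4615/577) = 0 + 4615/577 = 4615/577 ≈ 7.9983)
j*(S(4) + a) = (2*√154)*(-5 + 4615/577) = (2*√154)*(1730/577) = 3460*√154/577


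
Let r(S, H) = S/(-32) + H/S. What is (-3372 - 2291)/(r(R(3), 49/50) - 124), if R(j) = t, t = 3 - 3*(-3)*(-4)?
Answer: 149503200/3247159 ≈ 46.041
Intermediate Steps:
t = -33 (t = 3 + 9*(-4) = 3 - 36 = -33)
R(j) = -33
r(S, H) = -S/32 + H/S (r(S, H) = S*(-1/32) + H/S = -S/32 + H/S)
(-3372 - 2291)/(r(R(3), 49/50) - 124) = (-3372 - 2291)/((-1/32*(-33) + (49/50)/(-33)) - 124) = -5663/((33/32 + (49*(1/50))*(-1/33)) - 124) = -5663/((33/32 + (49/50)*(-1/33)) - 124) = -5663/((33/32 - 49/1650) - 124) = -5663/(26441/26400 - 124) = -5663/(-3247159/26400) = -5663*(-26400/3247159) = 149503200/3247159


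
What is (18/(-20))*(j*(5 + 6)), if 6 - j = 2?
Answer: -198/5 ≈ -39.600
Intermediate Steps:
j = 4 (j = 6 - 1*2 = 6 - 2 = 4)
(18/(-20))*(j*(5 + 6)) = (18/(-20))*(4*(5 + 6)) = (18*(-1/20))*(4*11) = -9/10*44 = -198/5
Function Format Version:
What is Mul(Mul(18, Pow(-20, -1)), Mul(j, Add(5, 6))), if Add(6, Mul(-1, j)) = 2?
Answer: Rational(-198, 5) ≈ -39.600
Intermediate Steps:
j = 4 (j = Add(6, Mul(-1, 2)) = Add(6, -2) = 4)
Mul(Mul(18, Pow(-20, -1)), Mul(j, Add(5, 6))) = Mul(Mul(18, Pow(-20, -1)), Mul(4, Add(5, 6))) = Mul(Mul(18, Rational(-1, 20)), Mul(4, 11)) = Mul(Rational(-9, 10), 44) = Rational(-198, 5)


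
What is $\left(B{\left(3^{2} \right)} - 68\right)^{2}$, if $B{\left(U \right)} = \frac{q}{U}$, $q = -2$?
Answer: $\frac{376996}{81} \approx 4654.3$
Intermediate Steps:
$B{\left(U \right)} = - \frac{2}{U}$
$\left(B{\left(3^{2} \right)} - 68\right)^{2} = \left(- \frac{2}{3^{2}} - 68\right)^{2} = \left(- \frac{2}{9} - 68\right)^{2} = \left(- \frac{614}{9}\right)^{2} = \frac{376996}{81}$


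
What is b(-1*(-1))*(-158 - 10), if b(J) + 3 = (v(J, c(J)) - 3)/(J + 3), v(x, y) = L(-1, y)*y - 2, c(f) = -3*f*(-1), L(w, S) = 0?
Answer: 714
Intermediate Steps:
c(f) = 3*f
v(x, y) = -2 (v(x, y) = 0*y - 2 = 0 - 2 = -2)
b(J) = -3 - 5/(3 + J) (b(J) = -3 + (-2 - 3)/(J + 3) = -3 - 5/(3 + J))
b(-1*(-1))*(-158 - 10) = ((-14 - (-3)*(-1))/(3 - 1*(-1)))*(-158 - 10) = ((-14 - 3*1)/(3 + 1))*(-168) = ((-14 - 3)/4)*(-168) = ((¼)*(-17))*(-168) = -17/4*(-168) = 714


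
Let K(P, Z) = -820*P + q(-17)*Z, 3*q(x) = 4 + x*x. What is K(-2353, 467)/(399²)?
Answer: 5925211/477603 ≈ 12.406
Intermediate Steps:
q(x) = 4/3 + x²/3 (q(x) = (4 + x*x)/3 = (4 + x²)/3 = 4/3 + x²/3)
K(P, Z) = -820*P + 293*Z/3 (K(P, Z) = -820*P + (4/3 + (⅓)*(-17)²)*Z = -820*P + (4/3 + (⅓)*289)*Z = -820*P + (4/3 + 289/3)*Z = -820*P + 293*Z/3)
K(-2353, 467)/(399²) = (-820*(-2353) + (293/3)*467)/(399²) = (1929460 + 136831/3)/159201 = (5925211/3)*(1/159201) = 5925211/477603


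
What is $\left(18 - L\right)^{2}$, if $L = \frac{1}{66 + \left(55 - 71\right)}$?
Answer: $\frac{808201}{2500} \approx 323.28$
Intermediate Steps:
$L = \frac{1}{50}$ ($L = \frac{1}{66 - 16} = \frac{1}{50} \approx 0.02$)
$\left(18 - L\right)^{2} = \left(18 - \frac{1}{50}\right)^{2} = \left(\frac{899}{50}\right)^{2} = \frac{808201}{2500}$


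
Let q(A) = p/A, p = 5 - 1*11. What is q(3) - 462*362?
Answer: -167246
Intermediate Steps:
p = -6 (p = 5 - 11 = -6)
q(A) = -6/A
q(3) - 462*362 = -6/3 - 462*362 = -6*1/3 - 167244 = -2 - 167244 = -167246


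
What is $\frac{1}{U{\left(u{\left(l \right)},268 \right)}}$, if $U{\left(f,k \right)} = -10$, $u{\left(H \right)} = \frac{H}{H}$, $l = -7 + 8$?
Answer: $- \frac{1}{10} \approx -0.1$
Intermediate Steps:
$l = 1$
$u{\left(H \right)} = 1$
$\frac{1}{U{\left(u{\left(l \right)},268 \right)}} = \frac{1}{-10} = - \frac{1}{10}$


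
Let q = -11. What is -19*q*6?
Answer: 1254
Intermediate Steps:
-19*q*6 = -19*(-11)*6 = 209*6 = 1254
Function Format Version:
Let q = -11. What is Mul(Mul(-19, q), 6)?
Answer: 1254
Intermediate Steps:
Mul(Mul(-19, q), 6) = Mul(Mul(-19, -11), 6) = Mul(209, 6) = 1254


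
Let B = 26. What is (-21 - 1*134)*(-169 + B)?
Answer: 22165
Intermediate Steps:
(-21 - 1*134)*(-169 + B) = (-21 - 1*134)*(-169 + 26) = (-21 - 134)*(-143) = -155*(-143) = 22165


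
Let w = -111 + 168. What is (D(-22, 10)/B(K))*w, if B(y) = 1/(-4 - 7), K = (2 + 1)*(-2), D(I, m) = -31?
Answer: 19437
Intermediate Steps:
w = 57
K = -6 (K = 3*(-2) = -6)
B(y) = -1/11 (B(y) = 1/(-11) = -1/11)
(D(-22, 10)/B(K))*w = -31/(-1/11)*57 = -31*(-11)*57 = 341*57 = 19437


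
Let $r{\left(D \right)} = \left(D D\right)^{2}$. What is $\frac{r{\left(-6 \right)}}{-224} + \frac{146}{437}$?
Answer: $- \frac{33353}{6118} \approx -5.4516$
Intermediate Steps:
$r{\left(D \right)} = D^{4}$ ($r{\left(D \right)} = \left(D^{2}\right)^{2} = D^{4}$)
$\frac{r{\left(-6 \right)}}{-224} + \frac{146}{437} = \frac{\left(-6\right)^{4}}{-224} + \frac{146}{437} = 1296 \left(- \frac{1}{224}\right) + 146 \cdot \frac{1}{437} = - \frac{81}{14} + \frac{146}{437} = - \frac{33353}{6118}$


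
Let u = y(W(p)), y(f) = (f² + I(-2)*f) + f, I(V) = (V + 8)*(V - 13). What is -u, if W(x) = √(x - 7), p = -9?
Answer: 16 + 356*I ≈ 16.0 + 356.0*I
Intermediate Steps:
I(V) = (-13 + V)*(8 + V) (I(V) = (8 + V)*(-13 + V) = (-13 + V)*(8 + V))
W(x) = √(-7 + x)
y(f) = f² - 89*f (y(f) = (f² + (-104 + (-2)² - 5*(-2))*f) + f = (f² + (-104 + 4 + 10)*f) + f = (f² - 90*f) + f = f² - 89*f)
u = 4*I*(-89 + 4*I) (u = √(-7 - 9)*(-89 + √(-7 - 9)) = √(-16)*(-89 + √(-16)) = (4*I)*(-89 + 4*I) = 4*I*(-89 + 4*I) ≈ -16.0 - 356.0*I)
-u = -(-16 - 356*I) = 16 + 356*I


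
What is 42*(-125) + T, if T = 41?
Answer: -5209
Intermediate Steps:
42*(-125) + T = 42*(-125) + 41 = -5250 + 41 = -5209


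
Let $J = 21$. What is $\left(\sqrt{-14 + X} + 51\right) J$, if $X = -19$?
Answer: $1071 + 21 i \sqrt{33} \approx 1071.0 + 120.64 i$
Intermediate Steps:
$\left(\sqrt{-14 + X} + 51\right) J = \left(\sqrt{-14 - 19} + 51\right) 21 = \left(\sqrt{-33} + 51\right) 21 = \left(i \sqrt{33} + 51\right) 21 = \left(51 + i \sqrt{33}\right) 21 = 1071 + 21 i \sqrt{33}$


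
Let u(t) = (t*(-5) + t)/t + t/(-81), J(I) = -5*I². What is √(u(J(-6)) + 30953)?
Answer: √278561/3 ≈ 175.93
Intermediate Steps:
u(t) = -4 - t/81 (u(t) = (-5*t + t)/t + t*(-1/81) = (-4*t)/t - t/81 = -4 - t/81)
√(u(J(-6)) + 30953) = √((-4 - (-5)*(-6)²/81) + 30953) = √((-4 - (-5)*36/81) + 30953) = √((-4 - 1/81*(-180)) + 30953) = √((-4 + 20/9) + 30953) = √(-16/9 + 30953) = √(278561/9) = √278561/3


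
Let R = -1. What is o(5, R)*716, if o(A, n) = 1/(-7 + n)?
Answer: -179/2 ≈ -89.500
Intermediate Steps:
o(5, R)*716 = 716/(-7 - 1) = 716/(-8) = -⅛*716 = -179/2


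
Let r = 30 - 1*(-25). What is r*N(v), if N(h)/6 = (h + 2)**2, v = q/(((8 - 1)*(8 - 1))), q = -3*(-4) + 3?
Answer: 4213770/2401 ≈ 1755.0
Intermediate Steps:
r = 55 (r = 30 + 25 = 55)
q = 15 (q = 12 + 3 = 15)
v = 15/49 (v = 15/(((8 - 1)*(8 - 1))) = 15/((7*7)) = 15/49 ≈ 0.30612)
N(h) = 6*(2 + h)**2 (N(h) = 6*(h + 2)**2 = 6*(2 + h)**2)
r*N(v) = 55*(6*(2 + 15/49)**2) = 55*(6*(113/49)**2) = 55*(6*(12769/2401)) = 55*(76614/2401) = 4213770/2401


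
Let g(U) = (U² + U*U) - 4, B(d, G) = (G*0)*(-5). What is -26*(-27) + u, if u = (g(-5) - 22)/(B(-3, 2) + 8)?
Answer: 705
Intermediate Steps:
B(d, G) = 0 (B(d, G) = 0*(-5) = 0)
g(U) = -4 + 2*U² (g(U) = (U² + U²) - 4 = 2*U² - 4 = -4 + 2*U²)
u = 3 (u = ((-4 + 2*(-5)²) - 22)/(0 + 8) = ((-4 + 2*25) - 22)/8 = ((-4 + 50) - 22)*(⅛) = (46 - 22)*(⅛) = 24*(⅛) = 3)
-26*(-27) + u = -26*(-27) + 3 = 702 + 3 = 705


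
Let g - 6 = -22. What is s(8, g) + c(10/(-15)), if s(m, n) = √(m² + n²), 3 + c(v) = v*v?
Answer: -23/9 + 8*√5 ≈ 15.333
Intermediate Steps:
g = -16 (g = 6 - 22 = -16)
c(v) = -3 + v² (c(v) = -3 + v*v = -3 + v²)
s(8, g) + c(10/(-15)) = √(8² + (-16)²) + (-3 + (10/(-15))²) = √(64 + 256) + (-3 + (10*(-1/15))²) = √320 + (-3 + (-⅔)²) = 8*√5 + (-3 + 4/9) = 8*√5 - 23/9 = -23/9 + 8*√5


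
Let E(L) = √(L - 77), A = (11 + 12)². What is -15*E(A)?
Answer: -30*√113 ≈ -318.90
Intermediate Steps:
A = 529 (A = 23² = 529)
E(L) = √(-77 + L)
-15*E(A) = -15*√(-77 + 529) = -30*√113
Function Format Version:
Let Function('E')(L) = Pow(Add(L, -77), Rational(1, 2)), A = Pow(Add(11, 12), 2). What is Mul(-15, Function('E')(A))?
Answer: Mul(-30, Pow(113, Rational(1, 2))) ≈ -318.90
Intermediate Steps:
A = 529 (A = Pow(23, 2) = 529)
Function('E')(L) = Pow(Add(-77, L), Rational(1, 2))
Mul(-15, Function('E')(A)) = Mul(-15, Pow(Add(-77, 529), Rational(1, 2))) = Mul(-15, Pow(452, Rational(1, 2))) = Mul(-15, Mul(2, Pow(113, Rational(1, 2)))) = Mul(-30, Pow(113, Rational(1, 2)))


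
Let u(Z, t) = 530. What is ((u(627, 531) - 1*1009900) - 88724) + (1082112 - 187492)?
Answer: -203474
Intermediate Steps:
((u(627, 531) - 1*1009900) - 88724) + (1082112 - 187492) = ((530 - 1*1009900) - 88724) + (1082112 - 187492) = ((530 - 1009900) - 88724) + 894620 = (-1009370 - 88724) + 894620 = -1098094 + 894620 = -203474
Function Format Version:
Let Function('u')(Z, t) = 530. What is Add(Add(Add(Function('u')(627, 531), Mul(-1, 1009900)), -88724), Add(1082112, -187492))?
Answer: -203474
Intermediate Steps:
Add(Add(Add(Function('u')(627, 531), Mul(-1, 1009900)), -88724), Add(1082112, -187492)) = Add(Add(Add(530, Mul(-1, 1009900)), -88724), Add(1082112, -187492)) = Add(Add(Add(530, -1009900), -88724), 894620) = Add(Add(-1009370, -88724), 894620) = Add(-1098094, 894620) = -203474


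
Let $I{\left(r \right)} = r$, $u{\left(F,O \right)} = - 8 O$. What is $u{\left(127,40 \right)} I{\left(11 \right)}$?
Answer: $-3520$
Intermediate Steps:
$u{\left(127,40 \right)} I{\left(11 \right)} = \left(-8\right) 40 \cdot 11 = \left(-320\right) 11 = -3520$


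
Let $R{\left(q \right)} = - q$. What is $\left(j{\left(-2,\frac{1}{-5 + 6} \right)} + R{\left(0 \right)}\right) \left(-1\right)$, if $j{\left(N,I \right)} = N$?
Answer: $2$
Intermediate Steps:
$\left(j{\left(-2,\frac{1}{-5 + 6} \right)} + R{\left(0 \right)}\right) \left(-1\right) = \left(-2 - 0\right) \left(-1\right) = \left(-2 + 0\right) \left(-1\right) = \left(-2\right) \left(-1\right) = 2$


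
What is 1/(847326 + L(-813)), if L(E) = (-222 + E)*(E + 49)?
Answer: 1/1638066 ≈ 6.1048e-7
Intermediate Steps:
L(E) = (-222 + E)*(49 + E)
1/(847326 + L(-813)) = 1/(847326 + (-10878 + (-813)**2 - 173*(-813))) = 1/(847326 + (-10878 + 660969 + 140649)) = 1/(847326 + 790740) = 1/1638066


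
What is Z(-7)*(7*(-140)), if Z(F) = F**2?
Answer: -48020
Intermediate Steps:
Z(-7)*(7*(-140)) = (-7)**2*(7*(-140)) = 49*(-980) = -48020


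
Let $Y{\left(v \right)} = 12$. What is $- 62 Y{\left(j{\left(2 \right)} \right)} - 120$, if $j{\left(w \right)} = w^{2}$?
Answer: $-864$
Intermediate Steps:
$- 62 Y{\left(j{\left(2 \right)} \right)} - 120 = \left(-62\right) 12 - 120 = -744 - 120 = -864$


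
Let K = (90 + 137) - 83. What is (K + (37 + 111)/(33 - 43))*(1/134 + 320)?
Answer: 13850563/335 ≈ 41345.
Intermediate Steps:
K = 144 (K = 227 - 83 = 144)
(K + (37 + 111)/(33 - 43))*(1/134 + 320) = (144 + (37 + 111)/(33 - 43))*(1/134 + 320) = (144 + 148/(-10))*(1/134 + 320) = (144 + 148*(-1/10))*(42881/134) = (144 - 74/5)*(42881/134) = (646/5)*(42881/134) = 13850563/335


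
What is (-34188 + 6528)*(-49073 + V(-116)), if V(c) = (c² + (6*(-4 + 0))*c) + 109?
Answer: 905145840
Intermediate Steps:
V(c) = 109 + c² - 24*c (V(c) = (c² + (6*(-4))*c) + 109 = (c² - 24*c) + 109 = 109 + c² - 24*c)
(-34188 + 6528)*(-49073 + V(-116)) = (-34188 + 6528)*(-49073 + (109 + (-116)² - 24*(-116))) = -27660*(-49073 + (109 + 13456 + 2784)) = -27660*(-49073 + 16349) = -27660*(-32724) = 905145840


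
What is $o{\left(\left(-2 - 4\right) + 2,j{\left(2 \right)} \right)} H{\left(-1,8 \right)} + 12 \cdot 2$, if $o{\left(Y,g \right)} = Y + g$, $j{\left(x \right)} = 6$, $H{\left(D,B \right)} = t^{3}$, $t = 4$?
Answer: $152$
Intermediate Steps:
$H{\left(D,B \right)} = 64$ ($H{\left(D,B \right)} = 4^{3} = 64$)
$o{\left(\left(-2 - 4\right) + 2,j{\left(2 \right)} \right)} H{\left(-1,8 \right)} + 12 \cdot 2 = \left(\left(\left(-2 - 4\right) + 2\right) + 6\right) 64 + 12 \cdot 2 = \left(\left(-6 + 2\right) + 6\right) 64 + 24 = \left(-4 + 6\right) 64 + 24 = 2 \cdot 64 + 24 = 128 + 24 = 152$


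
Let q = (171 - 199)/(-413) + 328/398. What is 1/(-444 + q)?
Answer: -11741/5202532 ≈ -0.0022568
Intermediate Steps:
q = 10472/11741 (q = -28*(-1/413) + 328*(1/398) = 4/59 + 164/199 = 10472/11741 ≈ 0.89192)
1/(-444 + q) = 1/(-444 + 10472/11741) = 1/(-5202532/11741) = -11741/5202532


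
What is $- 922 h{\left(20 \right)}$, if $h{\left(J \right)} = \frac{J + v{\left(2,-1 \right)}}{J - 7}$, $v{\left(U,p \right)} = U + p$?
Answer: $- \frac{19362}{13} \approx -1489.4$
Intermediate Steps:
$h{\left(J \right)} = \frac{1 + J}{-7 + J}$ ($h{\left(J \right)} = \frac{J + \left(2 - 1\right)}{J - 7} = \frac{J + 1}{-7 + J} = \frac{1 + J}{-7 + J}$)
$- 922 h{\left(20 \right)} = - 922 \frac{1 + 20}{-7 + 20} = - 922 \cdot \frac{1}{13} \cdot 21 = \left(-922\right) \frac{21}{13} = - \frac{19362}{13}$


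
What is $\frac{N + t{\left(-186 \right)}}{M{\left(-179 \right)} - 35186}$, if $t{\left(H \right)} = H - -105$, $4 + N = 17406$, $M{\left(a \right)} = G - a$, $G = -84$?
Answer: $- \frac{17321}{35091} \approx -0.4936$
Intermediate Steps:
$M{\left(a \right)} = -84 - a$
$N = 17402$ ($N = -4 + 17406 = 17402$)
$t{\left(H \right)} = 105 + H$ ($t{\left(H \right)} = H + 105 = 105 + H$)
$\frac{N + t{\left(-186 \right)}}{M{\left(-179 \right)} - 35186} = \frac{17402 + \left(105 - 186\right)}{\left(-84 - -179\right) - 35186} = \frac{17402 - 81}{\left(-84 + 179\right) - 35186} = \frac{17321}{95 - 35186} = \frac{17321}{-35091} = 17321 \left(- \frac{1}{35091}\right) = - \frac{17321}{35091}$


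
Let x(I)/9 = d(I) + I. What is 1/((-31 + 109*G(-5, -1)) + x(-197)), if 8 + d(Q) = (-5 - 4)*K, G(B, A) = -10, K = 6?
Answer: -1/3452 ≈ -0.00028969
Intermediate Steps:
d(Q) = -62 (d(Q) = -8 + (-5 - 4)*6 = -8 - 9*6 = -8 - 54 = -62)
x(I) = -558 + 9*I (x(I) = 9*(-62 + I) = -558 + 9*I)
1/((-31 + 109*G(-5, -1)) + x(-197)) = 1/((-31 + 109*(-10)) + (-558 + 9*(-197))) = 1/((-31 - 1090) + (-558 - 1773)) = 1/(-1121 - 2331) = 1/(-3452) = -1/3452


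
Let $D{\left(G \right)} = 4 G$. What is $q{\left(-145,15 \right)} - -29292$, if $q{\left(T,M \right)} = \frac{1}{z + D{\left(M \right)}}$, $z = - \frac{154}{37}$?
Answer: $\frac{60517309}{2066} \approx 29292.0$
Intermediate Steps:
$z = - \frac{154}{37}$ ($z = \left(-154\right) \frac{1}{37} = - \frac{154}{37} \approx -4.1622$)
$q{\left(T,M \right)} = \frac{1}{- \frac{154}{37} + 4 M}$
$q{\left(-145,15 \right)} - -29292 = \frac{37}{2 \left(-77 + 74 \cdot 15\right)} - -29292 = \frac{37}{2 \left(-77 + 1110\right)} + 29292 = \frac{37}{2 \cdot 1033} + 29292 = \frac{37}{2} \cdot \frac{1}{1033} + 29292 = \frac{37}{2066} + 29292 = \frac{60517309}{2066}$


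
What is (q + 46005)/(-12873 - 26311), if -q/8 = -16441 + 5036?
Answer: -137245/39184 ≈ -3.5026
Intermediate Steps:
q = 91240 (q = -8*(-16441 + 5036) = -8*(-11405) = 91240)
(q + 46005)/(-12873 - 26311) = (91240 + 46005)/(-12873 - 26311) = 137245/(-39184) = 137245*(-1/39184) = -137245/39184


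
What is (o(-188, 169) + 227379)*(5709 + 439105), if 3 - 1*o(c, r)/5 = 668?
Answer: 99662355956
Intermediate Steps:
o(c, r) = -3325 (o(c, r) = 15 - 5*668 = 15 - 3340 = -3325)
(o(-188, 169) + 227379)*(5709 + 439105) = (-3325 + 227379)*(5709 + 439105) = 224054*444814 = 99662355956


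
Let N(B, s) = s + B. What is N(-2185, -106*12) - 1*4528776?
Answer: -4532233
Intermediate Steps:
N(B, s) = B + s
N(-2185, -106*12) - 1*4528776 = (-2185 - 106*12) - 1*4528776 = (-2185 - 1272) - 4528776 = -3457 - 4528776 = -4532233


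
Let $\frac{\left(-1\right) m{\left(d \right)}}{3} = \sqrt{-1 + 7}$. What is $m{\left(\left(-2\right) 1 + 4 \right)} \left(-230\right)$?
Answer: $690 \sqrt{6} \approx 1690.1$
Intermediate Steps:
$m{\left(d \right)} = - 3 \sqrt{6}$ ($m{\left(d \right)} = - 3 \sqrt{-1 + 7} = - 3 \sqrt{6}$)
$m{\left(\left(-2\right) 1 + 4 \right)} \left(-230\right) = - 3 \sqrt{6} \left(-230\right) = 690 \sqrt{6}$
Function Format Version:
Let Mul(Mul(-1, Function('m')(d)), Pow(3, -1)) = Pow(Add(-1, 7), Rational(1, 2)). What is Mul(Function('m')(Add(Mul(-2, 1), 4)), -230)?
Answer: Mul(690, Pow(6, Rational(1, 2))) ≈ 1690.1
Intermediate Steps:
Function('m')(d) = Mul(-3, Pow(6, Rational(1, 2))) (Function('m')(d) = Mul(-3, Pow(Add(-1, 7), Rational(1, 2))) = Mul(-3, Pow(6, Rational(1, 2))))
Mul(Function('m')(Add(Mul(-2, 1), 4)), -230) = Mul(Mul(-3, Pow(6, Rational(1, 2))), -230) = Mul(690, Pow(6, Rational(1, 2)))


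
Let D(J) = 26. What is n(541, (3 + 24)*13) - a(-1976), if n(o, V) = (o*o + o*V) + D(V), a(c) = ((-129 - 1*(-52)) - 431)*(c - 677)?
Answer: -865126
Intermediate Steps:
a(c) = 343916 - 508*c (a(c) = ((-129 + 52) - 431)*(-677 + c) = (-77 - 431)*(-677 + c) = -508*(-677 + c) = 343916 - 508*c)
n(o, V) = 26 + o**2 + V*o (n(o, V) = (o*o + o*V) + 26 = (o**2 + V*o) + 26 = 26 + o**2 + V*o)
n(541, (3 + 24)*13) - a(-1976) = (26 + 541**2 + ((3 + 24)*13)*541) - (343916 - 508*(-1976)) = (26 + 292681 + (27*13)*541) - (343916 + 1003808) = (26 + 292681 + 351*541) - 1*1347724 = (26 + 292681 + 189891) - 1347724 = 482598 - 1347724 = -865126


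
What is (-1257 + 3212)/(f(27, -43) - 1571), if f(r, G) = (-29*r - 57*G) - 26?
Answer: 1955/71 ≈ 27.535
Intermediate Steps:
f(r, G) = -26 - 57*G - 29*r (f(r, G) = (-57*G - 29*r) - 26 = -26 - 57*G - 29*r)
(-1257 + 3212)/(f(27, -43) - 1571) = (-1257 + 3212)/((-26 - 57*(-43) - 29*27) - 1571) = 1955/((-26 + 2451 - 783) - 1571) = 1955/(1642 - 1571) = 1955/71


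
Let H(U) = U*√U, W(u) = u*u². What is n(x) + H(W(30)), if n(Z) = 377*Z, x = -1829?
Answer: -689533 + 810000*√30 ≈ 3.7470e+6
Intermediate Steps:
W(u) = u³
H(U) = U^(3/2)
n(x) + H(W(30)) = 377*(-1829) + (30³)^(3/2) = -689533 + 27000^(3/2) = -689533 + 810000*√30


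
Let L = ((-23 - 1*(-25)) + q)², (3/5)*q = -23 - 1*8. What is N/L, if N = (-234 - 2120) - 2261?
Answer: -41535/22201 ≈ -1.8709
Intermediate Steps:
q = -155/3 (q = 5*(-23 - 1*8)/3 = 5*(-23 - 8)/3 = (5/3)*(-31) = -155/3 ≈ -51.667)
N = -4615 (N = -2354 - 2261 = -4615)
L = 22201/9 (L = ((-23 - 1*(-25)) - 155/3)² = ((-23 + 25) - 155/3)² = (2 - 155/3)² = (-149/3)² = 22201/9 ≈ 2466.8)
N/L = -4615/22201/9 = -4615*9/22201 = -41535/22201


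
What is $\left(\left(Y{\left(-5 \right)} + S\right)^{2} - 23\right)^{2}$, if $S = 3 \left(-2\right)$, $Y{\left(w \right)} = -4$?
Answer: $5929$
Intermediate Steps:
$S = -6$
$\left(\left(Y{\left(-5 \right)} + S\right)^{2} - 23\right)^{2} = \left(\left(-4 - 6\right)^{2} - 23\right)^{2} = \left(\left(-10\right)^{2} - 23\right)^{2} = \left(100 - 23\right)^{2} = 77^{2} = 5929$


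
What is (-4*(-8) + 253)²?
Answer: 81225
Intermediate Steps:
(-4*(-8) + 253)² = (32 + 253)² = 285² = 81225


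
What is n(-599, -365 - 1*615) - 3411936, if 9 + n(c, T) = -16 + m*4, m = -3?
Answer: -3411973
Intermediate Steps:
n(c, T) = -37 (n(c, T) = -9 + (-16 - 3*4) = -9 + (-16 - 12) = -9 - 28 = -37)
n(-599, -365 - 1*615) - 3411936 = -37 - 3411936 = -3411973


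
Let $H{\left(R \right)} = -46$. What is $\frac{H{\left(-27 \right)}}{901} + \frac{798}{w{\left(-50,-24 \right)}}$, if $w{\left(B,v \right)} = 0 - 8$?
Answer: $- \frac{359683}{3604} \approx -99.801$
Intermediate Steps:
$w{\left(B,v \right)} = -8$
$\frac{H{\left(-27 \right)}}{901} + \frac{798}{w{\left(-50,-24 \right)}} = - \frac{46}{901} + \frac{798}{-8} = \left(-46\right) \frac{1}{901} + 798 \left(- \frac{1}{8}\right) = - \frac{46}{901} - \frac{399}{4} = - \frac{359683}{3604}$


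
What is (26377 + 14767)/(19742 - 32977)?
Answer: -41144/13235 ≈ -3.1087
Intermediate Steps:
(26377 + 14767)/(19742 - 32977) = 41144/(-13235) = 41144*(-1/13235) = -41144/13235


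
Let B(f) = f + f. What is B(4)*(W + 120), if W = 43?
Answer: 1304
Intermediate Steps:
B(f) = 2*f
B(4)*(W + 120) = (2*4)*(43 + 120) = 8*163 = 1304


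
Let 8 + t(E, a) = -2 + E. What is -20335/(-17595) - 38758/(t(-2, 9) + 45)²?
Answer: -14662271/425799 ≈ -34.435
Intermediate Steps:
t(E, a) = -10 + E (t(E, a) = -8 + (-2 + E) = -10 + E)
-20335/(-17595) - 38758/(t(-2, 9) + 45)² = -20335/(-17595) - 38758/((-10 - 2) + 45)² = -20335*(-1/17595) - 38758/(-12 + 45)² = 4067/3519 - 38758/(33²) = 4067/3519 - 38758/1089 = -14662271/425799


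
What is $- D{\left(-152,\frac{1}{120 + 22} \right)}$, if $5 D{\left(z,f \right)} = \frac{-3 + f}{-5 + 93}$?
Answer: $\frac{85}{12496} \approx 0.0068022$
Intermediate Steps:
$D{\left(z,f \right)} = - \frac{3}{440} + \frac{f}{440}$ ($D{\left(z,f \right)} = \frac{\left(-3 + f\right) \frac{1}{-5 + 93}}{5} = \frac{\left(-3 + f\right) \frac{1}{88}}{5} = \frac{- \frac{3}{88} + \frac{f}{88}}{5} = - \frac{3}{440} + \frac{f}{440}$)
$- D{\left(-152,\frac{1}{120 + 22} \right)} = - (- \frac{3}{440} + \frac{1}{440 \left(120 + 22\right)}) = - (- \frac{3}{440} + \frac{1}{440 \cdot 142}) = - (- \frac{3}{440} + \frac{1}{440} \cdot \frac{1}{142}) = - (- \frac{3}{440} + \frac{1}{62480}) = \left(-1\right) \left(- \frac{85}{12496}\right) = \frac{85}{12496}$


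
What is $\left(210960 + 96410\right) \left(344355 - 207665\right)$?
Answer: $42014405300$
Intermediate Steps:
$\left(210960 + 96410\right) \left(344355 - 207665\right) = 307370 \left(344355 + \left(-212817 + 5152\right)\right) = 307370 \left(344355 - 207665\right) = 307370 \cdot 136690 = 42014405300$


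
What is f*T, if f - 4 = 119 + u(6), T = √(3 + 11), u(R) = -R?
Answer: 117*√14 ≈ 437.77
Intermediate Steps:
T = √14 ≈ 3.7417
f = 117 (f = 4 + (119 - 1*6) = 4 + (119 - 6) = 4 + 113 = 117)
f*T = 117*√14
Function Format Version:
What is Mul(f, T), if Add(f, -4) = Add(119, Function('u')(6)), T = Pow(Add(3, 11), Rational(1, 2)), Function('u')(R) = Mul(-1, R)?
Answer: Mul(117, Pow(14, Rational(1, 2))) ≈ 437.77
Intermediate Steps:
T = Pow(14, Rational(1, 2)) ≈ 3.7417
f = 117 (f = Add(4, Add(119, Mul(-1, 6))) = Add(4, Add(119, -6)) = Add(4, 113) = 117)
Mul(f, T) = Mul(117, Pow(14, Rational(1, 2)))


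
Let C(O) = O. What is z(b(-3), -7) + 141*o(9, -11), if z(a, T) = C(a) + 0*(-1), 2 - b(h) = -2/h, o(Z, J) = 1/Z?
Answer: 17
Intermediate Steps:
b(h) = 2 + 2/h (b(h) = 2 - (-2)/h = 2 + 2/h)
z(a, T) = a (z(a, T) = a + 0*(-1) = a + 0 = a)
z(b(-3), -7) + 141*o(9, -11) = (2 + 2/(-3)) + 141/9 = (2 + 2*(-⅓)) + 141*(⅑) = (2 - ⅔) + 47/3 = 4/3 + 47/3 = 17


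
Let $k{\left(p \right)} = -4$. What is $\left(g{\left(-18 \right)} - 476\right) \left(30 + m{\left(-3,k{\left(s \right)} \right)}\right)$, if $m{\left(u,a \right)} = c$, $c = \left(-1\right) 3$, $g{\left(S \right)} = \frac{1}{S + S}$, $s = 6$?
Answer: $- \frac{51411}{4} \approx -12853.0$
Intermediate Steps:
$g{\left(S \right)} = \frac{1}{2 S}$
$c = -3$
$m{\left(u,a \right)} = -3$
$\left(g{\left(-18 \right)} - 476\right) \left(30 + m{\left(-3,k{\left(s \right)} \right)}\right) = \left(\frac{1}{2 \left(-18\right)} - 476\right) \left(30 - 3\right) = \left(\frac{1}{2} \left(- \frac{1}{18}\right) - 476\right) 27 = \left(- \frac{1}{36} - 476\right) 27 = \left(- \frac{17137}{36}\right) 27 = - \frac{51411}{4}$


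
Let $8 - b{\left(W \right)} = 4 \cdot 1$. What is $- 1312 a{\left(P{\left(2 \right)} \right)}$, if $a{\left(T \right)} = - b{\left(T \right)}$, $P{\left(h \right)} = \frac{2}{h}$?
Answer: $5248$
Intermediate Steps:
$b{\left(W \right)} = 4$ ($b{\left(W \right)} = 8 - 4 \cdot 1 = 8 - 4 = 4$)
$a{\left(T \right)} = -4$ ($a{\left(T \right)} = \left(-1\right) 4 = -4$)
$- 1312 a{\left(P{\left(2 \right)} \right)} = \left(-1312\right) \left(-4\right) = 5248$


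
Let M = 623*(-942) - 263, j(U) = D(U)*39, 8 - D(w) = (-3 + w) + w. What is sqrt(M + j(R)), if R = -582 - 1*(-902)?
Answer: 2*I*sqrt(152915) ≈ 782.09*I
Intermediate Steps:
D(w) = 11 - 2*w (D(w) = 8 - ((-3 + w) + w) = 8 - (-3 + 2*w) = 8 + (3 - 2*w) = 11 - 2*w)
R = 320 (R = -582 + 902 = 320)
j(U) = 429 - 78*U (j(U) = (11 - 2*U)*39 = 429 - 78*U)
M = -587129 (M = -586866 - 263 = -587129)
sqrt(M + j(R)) = sqrt(-587129 + (429 - 78*320)) = sqrt(-587129 + (429 - 24960)) = sqrt(-587129 - 24531) = sqrt(-611660) = 2*I*sqrt(152915)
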